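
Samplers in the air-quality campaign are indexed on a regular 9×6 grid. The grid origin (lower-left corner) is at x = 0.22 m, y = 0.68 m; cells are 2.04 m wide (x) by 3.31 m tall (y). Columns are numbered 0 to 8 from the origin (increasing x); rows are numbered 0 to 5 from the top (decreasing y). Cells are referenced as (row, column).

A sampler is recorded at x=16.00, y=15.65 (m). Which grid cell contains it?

(1, 7)

Column index: ⌊(16.00 − 0.22) / 2.04⌋ = ⌊7.735⌋ = 7
Row offset from origin: ⌊(15.65 − 0.68) / 3.31⌋ = ⌊4.523⌋ = 4 → row 1 (counted from top)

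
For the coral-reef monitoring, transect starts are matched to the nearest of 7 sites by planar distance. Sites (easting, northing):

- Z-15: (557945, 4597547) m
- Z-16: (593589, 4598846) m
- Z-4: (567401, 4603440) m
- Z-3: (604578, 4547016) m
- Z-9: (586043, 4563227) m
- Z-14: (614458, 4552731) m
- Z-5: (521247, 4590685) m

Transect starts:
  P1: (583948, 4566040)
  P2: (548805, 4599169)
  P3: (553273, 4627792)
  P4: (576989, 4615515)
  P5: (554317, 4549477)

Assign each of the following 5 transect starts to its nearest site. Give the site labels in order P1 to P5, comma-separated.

P1 → Z-9 (d²=12301994.00)
P2 → Z-15 (d²=86170484.00)
P3 → Z-4 (d²=792620288.00)
P4 → Z-4 (d²=237735369.00)
P5 → Z-9 (d²=1195601576.00)

Z-9, Z-15, Z-4, Z-4, Z-9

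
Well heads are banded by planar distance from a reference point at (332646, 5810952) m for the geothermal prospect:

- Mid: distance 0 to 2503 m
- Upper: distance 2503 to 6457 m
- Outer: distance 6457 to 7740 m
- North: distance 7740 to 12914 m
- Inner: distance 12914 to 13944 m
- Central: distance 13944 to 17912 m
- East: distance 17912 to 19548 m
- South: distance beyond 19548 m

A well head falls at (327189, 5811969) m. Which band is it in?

Distance = √((327189−332646)² + (5811969−5810952)²) = √(29778849.000 + 1034289.000) = 5550.958 m.
2503 ≤ 5550.958 < 6457 → Upper.

Upper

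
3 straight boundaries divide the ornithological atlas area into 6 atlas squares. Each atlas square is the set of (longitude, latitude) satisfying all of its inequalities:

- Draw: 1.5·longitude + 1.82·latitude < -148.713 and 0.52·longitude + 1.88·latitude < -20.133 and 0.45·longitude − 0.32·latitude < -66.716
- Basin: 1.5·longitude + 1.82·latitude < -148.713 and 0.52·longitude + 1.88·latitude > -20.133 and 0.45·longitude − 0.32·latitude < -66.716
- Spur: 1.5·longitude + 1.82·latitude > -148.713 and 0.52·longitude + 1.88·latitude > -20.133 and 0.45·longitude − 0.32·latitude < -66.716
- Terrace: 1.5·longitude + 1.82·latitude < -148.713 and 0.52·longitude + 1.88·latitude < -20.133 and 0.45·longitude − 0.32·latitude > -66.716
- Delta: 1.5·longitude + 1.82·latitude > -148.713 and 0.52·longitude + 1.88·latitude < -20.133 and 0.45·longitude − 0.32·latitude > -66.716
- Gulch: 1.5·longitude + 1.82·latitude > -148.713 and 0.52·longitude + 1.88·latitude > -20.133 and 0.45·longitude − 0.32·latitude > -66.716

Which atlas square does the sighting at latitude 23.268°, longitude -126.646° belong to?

1.5·-126.646 + 1.82·23.268 = -147.621, which is > -148.713
0.52·-126.646 + 1.88·23.268 = -22.112, which is < -20.133
0.45·-126.646 − 0.32·23.268 = -64.436, which is > -66.716
This sign pattern matches Delta.

Delta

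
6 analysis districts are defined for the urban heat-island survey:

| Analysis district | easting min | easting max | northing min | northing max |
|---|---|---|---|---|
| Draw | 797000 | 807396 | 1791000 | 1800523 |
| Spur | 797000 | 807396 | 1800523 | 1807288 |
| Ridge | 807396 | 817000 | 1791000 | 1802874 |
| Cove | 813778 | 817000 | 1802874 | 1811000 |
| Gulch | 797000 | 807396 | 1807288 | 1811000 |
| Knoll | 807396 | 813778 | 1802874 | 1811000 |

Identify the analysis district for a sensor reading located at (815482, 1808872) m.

The point has easting = 815482 and northing = 1808872.
Only Cove satisfies 813778 ≤ easting ≤ 817000 and 1802874 ≤ northing ≤ 1811000.

Cove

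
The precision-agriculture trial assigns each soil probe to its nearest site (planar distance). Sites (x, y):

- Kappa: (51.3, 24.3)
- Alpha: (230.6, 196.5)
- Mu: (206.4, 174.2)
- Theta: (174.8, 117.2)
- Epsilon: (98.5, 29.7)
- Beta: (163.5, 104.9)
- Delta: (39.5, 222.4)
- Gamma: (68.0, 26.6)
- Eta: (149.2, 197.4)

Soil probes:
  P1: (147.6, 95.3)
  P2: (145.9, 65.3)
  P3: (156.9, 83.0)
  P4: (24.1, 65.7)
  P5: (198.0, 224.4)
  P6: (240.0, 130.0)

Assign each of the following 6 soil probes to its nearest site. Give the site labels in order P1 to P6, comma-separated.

Beta, Beta, Beta, Kappa, Alpha, Mu

P1 → Beta (d²=344.97)
P2 → Beta (d²=1877.92)
P3 → Beta (d²=523.17)
P4 → Kappa (d²=2453.80)
P5 → Alpha (d²=1841.17)
P6 → Mu (d²=3082.60)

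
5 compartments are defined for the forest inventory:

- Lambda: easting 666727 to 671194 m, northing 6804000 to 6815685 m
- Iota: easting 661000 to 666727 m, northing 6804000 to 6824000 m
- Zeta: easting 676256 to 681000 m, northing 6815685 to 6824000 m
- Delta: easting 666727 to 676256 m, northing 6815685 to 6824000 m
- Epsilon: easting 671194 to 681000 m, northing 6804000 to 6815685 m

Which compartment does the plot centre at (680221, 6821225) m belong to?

Zeta

The point has easting = 680221 and northing = 6821225.
Only Zeta satisfies 676256 ≤ easting ≤ 681000 and 6815685 ≤ northing ≤ 6824000.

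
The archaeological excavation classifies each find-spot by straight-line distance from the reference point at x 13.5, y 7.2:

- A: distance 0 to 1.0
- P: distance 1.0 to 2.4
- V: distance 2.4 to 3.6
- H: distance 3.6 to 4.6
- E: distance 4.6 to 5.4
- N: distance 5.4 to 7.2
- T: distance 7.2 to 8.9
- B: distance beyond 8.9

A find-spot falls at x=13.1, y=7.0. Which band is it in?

A

Distance = √((13.1−13.5)² + (7.0−7.2)²) = √(0.160 + 0.040) = 0.447.
0 ≤ 0.447 < 1.0 → A.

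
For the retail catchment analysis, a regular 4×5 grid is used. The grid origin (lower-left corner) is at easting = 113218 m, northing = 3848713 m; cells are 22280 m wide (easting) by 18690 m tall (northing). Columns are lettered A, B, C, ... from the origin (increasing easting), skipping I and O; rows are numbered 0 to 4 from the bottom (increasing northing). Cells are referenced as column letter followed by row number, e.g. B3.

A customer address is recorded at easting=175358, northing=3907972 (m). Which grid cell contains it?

Column index: ⌊(175358 − 113218) / 22280⌋ = ⌊2.789⌋ = 2 → column C
Row offset from origin: ⌊(3907972 − 3848713) / 18690⌋ = ⌊3.171⌋ = 3 → row 3

C3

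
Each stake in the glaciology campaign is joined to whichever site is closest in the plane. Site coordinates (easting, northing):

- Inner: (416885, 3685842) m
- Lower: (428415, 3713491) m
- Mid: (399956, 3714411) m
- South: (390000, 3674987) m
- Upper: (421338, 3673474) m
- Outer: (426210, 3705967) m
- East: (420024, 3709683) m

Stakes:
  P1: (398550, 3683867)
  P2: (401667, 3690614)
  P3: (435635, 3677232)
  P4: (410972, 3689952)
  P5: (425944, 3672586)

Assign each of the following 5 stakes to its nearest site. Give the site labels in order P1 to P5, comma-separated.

P1 → South (d²=151956900.00)
P2 → Inner (d²=254359508.00)
P3 → Upper (d²=218526773.00)
P4 → Inner (d²=51855669.00)
P5 → Upper (d²=22003780.00)

South, Inner, Upper, Inner, Upper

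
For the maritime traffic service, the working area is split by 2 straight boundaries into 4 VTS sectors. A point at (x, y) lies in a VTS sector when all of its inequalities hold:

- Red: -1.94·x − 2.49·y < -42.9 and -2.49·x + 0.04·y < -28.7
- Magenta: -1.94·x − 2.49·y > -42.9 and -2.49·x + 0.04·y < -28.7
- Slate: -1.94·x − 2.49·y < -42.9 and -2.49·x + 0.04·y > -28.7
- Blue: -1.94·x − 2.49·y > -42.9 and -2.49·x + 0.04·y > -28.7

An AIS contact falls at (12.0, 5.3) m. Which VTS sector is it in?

-1.94·12.0 − 2.49·5.3 = -36.477, which is > -42.9
-2.49·12.0 + 0.04·5.3 = -29.668, which is < -28.7
This sign pattern matches Magenta.

Magenta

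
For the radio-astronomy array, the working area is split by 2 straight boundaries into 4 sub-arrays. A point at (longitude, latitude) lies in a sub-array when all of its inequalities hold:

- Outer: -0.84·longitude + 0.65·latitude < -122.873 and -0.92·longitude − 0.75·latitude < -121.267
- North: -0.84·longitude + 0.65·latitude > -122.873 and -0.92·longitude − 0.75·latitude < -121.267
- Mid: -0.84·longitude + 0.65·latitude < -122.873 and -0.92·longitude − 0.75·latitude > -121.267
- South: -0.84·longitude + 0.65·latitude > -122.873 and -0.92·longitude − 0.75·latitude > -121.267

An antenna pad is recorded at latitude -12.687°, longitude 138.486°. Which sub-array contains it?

-0.84·138.486 + 0.65·-12.687 = -124.575, which is < -122.873
-0.92·138.486 − 0.75·-12.687 = -117.892, which is > -121.267
This sign pattern matches Mid.

Mid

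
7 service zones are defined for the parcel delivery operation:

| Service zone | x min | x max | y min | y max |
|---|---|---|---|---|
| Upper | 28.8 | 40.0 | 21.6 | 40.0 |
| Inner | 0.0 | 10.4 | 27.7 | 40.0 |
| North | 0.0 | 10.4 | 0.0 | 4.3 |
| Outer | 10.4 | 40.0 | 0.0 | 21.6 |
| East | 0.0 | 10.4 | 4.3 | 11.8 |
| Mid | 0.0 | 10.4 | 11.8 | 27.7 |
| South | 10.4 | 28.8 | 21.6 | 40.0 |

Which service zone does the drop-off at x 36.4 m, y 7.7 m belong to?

Outer

The point has x = 36.4 and y = 7.7.
Only Outer satisfies 10.4 ≤ x ≤ 40.0 and 0.0 ≤ y ≤ 21.6.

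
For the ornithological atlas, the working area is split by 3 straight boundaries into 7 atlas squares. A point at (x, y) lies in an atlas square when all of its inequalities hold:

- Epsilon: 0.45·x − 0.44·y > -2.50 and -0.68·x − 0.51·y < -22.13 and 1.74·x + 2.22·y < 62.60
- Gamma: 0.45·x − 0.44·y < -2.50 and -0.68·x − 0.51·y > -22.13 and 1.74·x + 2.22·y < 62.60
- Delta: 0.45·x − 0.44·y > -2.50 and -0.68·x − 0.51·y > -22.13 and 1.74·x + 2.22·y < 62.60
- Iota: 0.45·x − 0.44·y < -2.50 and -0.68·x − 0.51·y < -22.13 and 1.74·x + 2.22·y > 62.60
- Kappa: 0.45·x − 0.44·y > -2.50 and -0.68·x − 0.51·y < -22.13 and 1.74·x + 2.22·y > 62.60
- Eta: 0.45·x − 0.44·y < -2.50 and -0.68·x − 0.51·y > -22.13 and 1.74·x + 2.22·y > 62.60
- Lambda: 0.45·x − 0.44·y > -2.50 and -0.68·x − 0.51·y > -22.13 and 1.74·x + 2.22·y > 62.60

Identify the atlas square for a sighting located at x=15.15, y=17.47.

0.45·15.15 − 0.44·17.47 = -0.869, which is > -2.50
-0.68·15.15 − 0.51·17.47 = -19.212, which is > -22.13
1.74·15.15 + 2.22·17.47 = 65.144, which is > 62.60
This sign pattern matches Lambda.

Lambda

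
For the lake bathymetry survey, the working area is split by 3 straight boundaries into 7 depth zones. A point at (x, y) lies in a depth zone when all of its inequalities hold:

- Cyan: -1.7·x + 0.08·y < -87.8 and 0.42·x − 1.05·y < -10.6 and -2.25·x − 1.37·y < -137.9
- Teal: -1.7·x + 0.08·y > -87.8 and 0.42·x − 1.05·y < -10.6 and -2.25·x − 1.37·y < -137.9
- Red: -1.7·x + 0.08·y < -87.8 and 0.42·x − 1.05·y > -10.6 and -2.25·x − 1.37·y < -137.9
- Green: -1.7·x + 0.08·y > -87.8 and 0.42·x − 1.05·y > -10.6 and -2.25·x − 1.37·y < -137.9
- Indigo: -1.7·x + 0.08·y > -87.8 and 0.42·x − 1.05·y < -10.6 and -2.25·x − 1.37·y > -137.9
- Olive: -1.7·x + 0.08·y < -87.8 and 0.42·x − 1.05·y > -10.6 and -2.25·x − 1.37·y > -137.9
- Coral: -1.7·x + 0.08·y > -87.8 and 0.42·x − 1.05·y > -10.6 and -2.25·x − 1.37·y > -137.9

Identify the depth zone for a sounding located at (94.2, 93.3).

-1.7·94.2 + 0.08·93.3 = -152.676, which is < -87.8
0.42·94.2 − 1.05·93.3 = -58.401, which is < -10.6
-2.25·94.2 − 1.37·93.3 = -339.771, which is < -137.9
This sign pattern matches Cyan.

Cyan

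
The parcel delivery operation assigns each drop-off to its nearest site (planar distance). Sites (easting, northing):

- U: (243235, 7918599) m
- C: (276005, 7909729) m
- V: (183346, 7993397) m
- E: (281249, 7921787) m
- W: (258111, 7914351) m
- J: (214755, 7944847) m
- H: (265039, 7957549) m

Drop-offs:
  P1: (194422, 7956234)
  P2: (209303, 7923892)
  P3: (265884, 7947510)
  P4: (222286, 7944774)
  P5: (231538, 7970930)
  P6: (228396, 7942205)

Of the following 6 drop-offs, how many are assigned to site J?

P1 → J
P2 → J
P3 → H
P4 → J
P5 → J
P6 → J
5 of the 6 go to J.

5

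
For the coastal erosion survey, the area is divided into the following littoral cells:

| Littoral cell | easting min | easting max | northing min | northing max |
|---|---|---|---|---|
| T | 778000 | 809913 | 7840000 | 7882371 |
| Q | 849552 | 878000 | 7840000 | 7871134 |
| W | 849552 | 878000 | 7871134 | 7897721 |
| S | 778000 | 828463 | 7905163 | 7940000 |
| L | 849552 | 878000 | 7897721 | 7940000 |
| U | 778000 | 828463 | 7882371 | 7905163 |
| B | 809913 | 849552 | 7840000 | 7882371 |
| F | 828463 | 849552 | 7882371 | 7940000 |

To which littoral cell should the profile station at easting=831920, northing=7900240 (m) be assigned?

The point has easting = 831920 and northing = 7900240.
Only F satisfies 828463 ≤ easting ≤ 849552 and 7882371 ≤ northing ≤ 7940000.

F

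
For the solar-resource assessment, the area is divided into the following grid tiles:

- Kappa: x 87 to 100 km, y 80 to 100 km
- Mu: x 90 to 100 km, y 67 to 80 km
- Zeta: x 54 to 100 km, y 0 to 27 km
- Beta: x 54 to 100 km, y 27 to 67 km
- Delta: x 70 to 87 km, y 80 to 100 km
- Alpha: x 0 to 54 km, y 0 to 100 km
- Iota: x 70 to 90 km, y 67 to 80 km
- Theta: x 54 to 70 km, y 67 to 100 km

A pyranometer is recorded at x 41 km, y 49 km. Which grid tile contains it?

Alpha

The point has x = 41 and y = 49.
Only Alpha satisfies 0 ≤ x ≤ 54 and 0 ≤ y ≤ 100.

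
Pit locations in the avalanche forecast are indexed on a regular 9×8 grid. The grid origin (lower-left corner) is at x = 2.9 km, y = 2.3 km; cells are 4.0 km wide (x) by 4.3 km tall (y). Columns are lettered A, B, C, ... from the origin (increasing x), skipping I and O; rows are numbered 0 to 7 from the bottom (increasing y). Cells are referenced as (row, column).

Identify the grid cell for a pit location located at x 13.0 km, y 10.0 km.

(1, C)

Column index: ⌊(13.0 − 2.9) / 4.0⌋ = ⌊2.525⌋ = 2 → column C
Row offset from origin: ⌊(10.0 − 2.3) / 4.3⌋ = ⌊1.791⌋ = 1 → row 1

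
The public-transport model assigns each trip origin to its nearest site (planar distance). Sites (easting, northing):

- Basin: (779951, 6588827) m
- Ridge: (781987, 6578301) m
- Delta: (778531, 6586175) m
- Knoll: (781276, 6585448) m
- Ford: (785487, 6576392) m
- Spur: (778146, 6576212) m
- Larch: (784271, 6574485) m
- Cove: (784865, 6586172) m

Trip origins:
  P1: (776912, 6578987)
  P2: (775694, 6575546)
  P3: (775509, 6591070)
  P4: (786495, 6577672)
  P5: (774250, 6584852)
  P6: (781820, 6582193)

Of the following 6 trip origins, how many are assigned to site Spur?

2

P1 → Spur
P2 → Spur
P3 → Basin
P4 → Ford
P5 → Delta
P6 → Knoll
2 of the 6 go to Spur.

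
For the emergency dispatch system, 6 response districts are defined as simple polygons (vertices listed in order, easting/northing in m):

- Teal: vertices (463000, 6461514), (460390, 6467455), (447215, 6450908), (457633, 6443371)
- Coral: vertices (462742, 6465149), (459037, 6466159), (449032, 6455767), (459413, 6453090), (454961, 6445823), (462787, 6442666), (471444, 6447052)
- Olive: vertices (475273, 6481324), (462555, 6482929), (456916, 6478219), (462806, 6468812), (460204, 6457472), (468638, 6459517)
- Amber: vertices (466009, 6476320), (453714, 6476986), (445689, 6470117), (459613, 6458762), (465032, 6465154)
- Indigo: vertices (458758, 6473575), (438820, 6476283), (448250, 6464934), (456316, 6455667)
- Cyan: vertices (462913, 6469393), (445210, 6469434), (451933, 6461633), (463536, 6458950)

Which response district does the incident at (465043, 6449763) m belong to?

Cast a ray rightward from (465043, 6449763). For each polygon, the edges (by vertex number in listed order) whose endpoints lie on opposite sides of northing = 6449763, where each meets that height, and whether that is right or left of the point:
Teal: 3–4 at easting≈448797.7 (left), 4–1 at easting≈459523.9 (left) → 0 crossings.
Coral: 4–5 at easting≈457374.8 (left), 7–1 at easting≈470140.4 (right) → 1 crossing.
Olive: no edge straddles that height → 0 crossings.
Amber: no edge straddles that height → 0 crossings.
Indigo: no edge straddles that height → 0 crossings.
Cyan: no edge straddles that height → 0 crossings.
Only Coral has an odd count, so the point is inside Coral.

Coral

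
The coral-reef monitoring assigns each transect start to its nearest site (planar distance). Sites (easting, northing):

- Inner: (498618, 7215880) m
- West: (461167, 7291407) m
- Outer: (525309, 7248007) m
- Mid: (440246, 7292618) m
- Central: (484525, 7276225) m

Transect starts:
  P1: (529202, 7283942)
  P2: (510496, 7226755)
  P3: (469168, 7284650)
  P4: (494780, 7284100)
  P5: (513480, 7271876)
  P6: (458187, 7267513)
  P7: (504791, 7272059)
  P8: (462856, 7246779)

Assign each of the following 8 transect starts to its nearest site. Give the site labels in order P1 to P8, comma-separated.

P1 → Outer (d²=1306479674.00)
P2 → Inner (d²=259352509.00)
P3 → West (d²=109673050.00)
P4 → Central (d²=167180650.00)
P5 → Outer (d²=709654402.00)
P6 → West (d²=579803636.00)
P7 → Central (d²=428066312.00)
P8 → Central (d²=1336612477.00)

Outer, Inner, West, Central, Outer, West, Central, Central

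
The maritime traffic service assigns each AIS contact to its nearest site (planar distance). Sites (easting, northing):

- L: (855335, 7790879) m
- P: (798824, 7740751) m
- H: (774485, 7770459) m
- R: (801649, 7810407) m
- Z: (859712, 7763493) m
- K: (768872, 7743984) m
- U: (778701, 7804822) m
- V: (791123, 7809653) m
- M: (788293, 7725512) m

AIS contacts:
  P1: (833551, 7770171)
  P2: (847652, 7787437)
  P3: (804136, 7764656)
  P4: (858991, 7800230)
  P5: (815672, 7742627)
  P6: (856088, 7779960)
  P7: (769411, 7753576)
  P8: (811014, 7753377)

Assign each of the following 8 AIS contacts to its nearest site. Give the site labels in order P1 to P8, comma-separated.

P1 → Z (d²=728993605.00)
P2 → L (d²=70875853.00)
P3 → P (d²=599666369.00)
P4 → L (d²=100807537.00)
P5 → P (d²=287374480.00)
P6 → L (d²=119791570.00)
P7 → K (d²=92296985.00)
P8 → P (d²=308011976.00)

Z, L, P, L, P, L, K, P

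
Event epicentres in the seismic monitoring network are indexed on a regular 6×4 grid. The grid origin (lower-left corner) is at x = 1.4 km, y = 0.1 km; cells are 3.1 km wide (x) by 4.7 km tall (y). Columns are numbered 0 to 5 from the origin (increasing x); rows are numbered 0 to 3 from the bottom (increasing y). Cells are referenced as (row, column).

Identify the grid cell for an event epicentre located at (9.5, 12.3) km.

Column index: ⌊(9.5 − 1.4) / 3.1⌋ = ⌊2.613⌋ = 2
Row offset from origin: ⌊(12.3 − 0.1) / 4.7⌋ = ⌊2.596⌋ = 2 → row 2

(2, 2)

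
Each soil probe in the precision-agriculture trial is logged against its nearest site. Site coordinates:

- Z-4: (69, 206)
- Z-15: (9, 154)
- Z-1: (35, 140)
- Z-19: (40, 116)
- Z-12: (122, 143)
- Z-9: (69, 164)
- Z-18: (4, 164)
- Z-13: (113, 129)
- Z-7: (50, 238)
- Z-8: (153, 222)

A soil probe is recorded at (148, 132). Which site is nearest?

Z-12

Squared distances to each site:
Z-4: 11717.000; Z-15: 19805.000; Z-1: 12833.000; Z-19: 11920.000; Z-12: 797.000; Z-9: 7265.000; Z-18: 21760.000; Z-13: 1234.000; Z-7: 20840.000; Z-8: 8125.000.
Minimum at Z-12.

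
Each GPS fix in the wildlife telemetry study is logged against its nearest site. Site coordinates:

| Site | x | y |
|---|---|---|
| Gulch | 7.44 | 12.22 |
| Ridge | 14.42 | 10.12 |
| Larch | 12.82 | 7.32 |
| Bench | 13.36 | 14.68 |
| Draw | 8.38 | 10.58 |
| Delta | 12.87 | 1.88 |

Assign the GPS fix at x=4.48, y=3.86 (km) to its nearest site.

Squared distances to each site:
Gulch: 78.651; Ridge: 137.991; Larch: 81.527; Bench: 195.927; Draw: 60.368; Delta: 74.312.
Minimum at Draw.

Draw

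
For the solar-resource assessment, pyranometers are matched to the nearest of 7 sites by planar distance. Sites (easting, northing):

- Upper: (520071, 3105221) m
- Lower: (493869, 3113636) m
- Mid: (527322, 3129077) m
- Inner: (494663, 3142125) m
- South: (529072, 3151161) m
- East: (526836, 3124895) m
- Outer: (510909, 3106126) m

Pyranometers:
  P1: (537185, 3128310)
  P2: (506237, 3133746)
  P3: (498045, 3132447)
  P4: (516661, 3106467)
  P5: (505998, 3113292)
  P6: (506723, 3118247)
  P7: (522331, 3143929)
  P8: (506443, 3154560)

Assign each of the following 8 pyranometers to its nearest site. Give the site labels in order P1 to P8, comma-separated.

P1 → Mid (d²=97867058.00)
P2 → Inner (d²=204165117.00)
P3 → Inner (d²=105101608.00)
P4 → Upper (d²=13180616.00)
P5 → Outer (d²=75469477.00)
P6 → Outer (d²=164441237.00)
P7 → South (d²=97742905.00)
P8 → Inner (d²=293397625.00)

Mid, Inner, Inner, Upper, Outer, Outer, South, Inner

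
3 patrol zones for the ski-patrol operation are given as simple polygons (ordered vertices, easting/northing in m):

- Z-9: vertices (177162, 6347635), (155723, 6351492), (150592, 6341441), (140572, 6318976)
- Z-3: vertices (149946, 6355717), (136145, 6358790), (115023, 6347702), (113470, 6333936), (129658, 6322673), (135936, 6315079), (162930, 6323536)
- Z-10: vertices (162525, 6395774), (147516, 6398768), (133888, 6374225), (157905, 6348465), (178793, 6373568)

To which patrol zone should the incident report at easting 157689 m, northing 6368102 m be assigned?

Z-10

Cast a ray rightward from (157689, 6368102). For each polygon, the edges (by vertex number in listed order) whose endpoints lie on opposite sides of northing = 6368102, where each meets that height, and whether that is right or left of the point:
Z-9: no edge straddles that height → 0 crossings.
Z-3: no edge straddles that height → 0 crossings.
Z-10: 3–4 at easting≈139596.7 (left), 4–5 at easting≈174244.8 (right) → 1 crossing.
Only Z-10 has an odd count, so the point is inside Z-10.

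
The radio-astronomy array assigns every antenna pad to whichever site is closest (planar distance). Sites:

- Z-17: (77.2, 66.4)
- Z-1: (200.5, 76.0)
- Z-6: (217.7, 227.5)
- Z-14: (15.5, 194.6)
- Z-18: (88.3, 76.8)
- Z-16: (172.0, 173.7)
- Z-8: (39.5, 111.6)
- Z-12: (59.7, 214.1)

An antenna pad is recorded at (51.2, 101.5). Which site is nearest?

Z-8

Squared distances to each site:
Z-17: 1908.010; Z-1: 22940.740; Z-6: 43598.250; Z-14: 9942.100; Z-18: 1986.500; Z-16: 19805.480; Z-8: 238.900; Z-12: 12751.010.
Minimum at Z-8.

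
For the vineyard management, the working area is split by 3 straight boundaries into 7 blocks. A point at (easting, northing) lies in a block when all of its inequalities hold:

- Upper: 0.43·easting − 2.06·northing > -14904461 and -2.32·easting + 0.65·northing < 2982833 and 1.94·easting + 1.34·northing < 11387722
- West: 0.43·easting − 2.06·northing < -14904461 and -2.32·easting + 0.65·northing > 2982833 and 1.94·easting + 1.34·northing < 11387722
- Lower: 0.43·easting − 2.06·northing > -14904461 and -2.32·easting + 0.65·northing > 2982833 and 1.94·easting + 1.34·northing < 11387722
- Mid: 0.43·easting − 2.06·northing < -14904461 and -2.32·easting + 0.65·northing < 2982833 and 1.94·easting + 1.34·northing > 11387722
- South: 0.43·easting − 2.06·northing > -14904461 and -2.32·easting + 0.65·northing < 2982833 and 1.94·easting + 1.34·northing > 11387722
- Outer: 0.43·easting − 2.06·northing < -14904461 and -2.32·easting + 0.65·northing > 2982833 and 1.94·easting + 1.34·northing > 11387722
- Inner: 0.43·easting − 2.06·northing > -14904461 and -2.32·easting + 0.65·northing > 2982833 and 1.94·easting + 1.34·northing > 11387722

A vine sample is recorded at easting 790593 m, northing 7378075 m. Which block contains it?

South

0.43·790593 − 2.06·7378075 = -14858879.510, which is > -14904461
-2.32·790593 + 0.65·7378075 = 2961572.990, which is < 2982833
1.94·790593 + 1.34·7378075 = 11420370.920, which is > 11387722
This sign pattern matches South.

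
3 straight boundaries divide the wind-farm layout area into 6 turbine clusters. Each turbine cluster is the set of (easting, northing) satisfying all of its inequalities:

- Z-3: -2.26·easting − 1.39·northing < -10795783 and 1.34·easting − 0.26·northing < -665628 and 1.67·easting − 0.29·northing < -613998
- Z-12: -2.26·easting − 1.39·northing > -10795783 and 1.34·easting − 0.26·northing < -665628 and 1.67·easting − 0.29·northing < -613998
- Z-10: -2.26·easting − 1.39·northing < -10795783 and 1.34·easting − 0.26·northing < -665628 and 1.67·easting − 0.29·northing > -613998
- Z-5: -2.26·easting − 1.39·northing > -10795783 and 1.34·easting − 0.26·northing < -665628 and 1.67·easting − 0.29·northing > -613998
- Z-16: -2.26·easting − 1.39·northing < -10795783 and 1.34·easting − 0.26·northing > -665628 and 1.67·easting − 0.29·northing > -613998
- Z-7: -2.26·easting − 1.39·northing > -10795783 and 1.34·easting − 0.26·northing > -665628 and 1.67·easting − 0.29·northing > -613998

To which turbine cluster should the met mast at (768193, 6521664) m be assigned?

-2.26·768193 − 1.39·6521664 = -10801229.140, which is < -10795783
1.34·768193 − 0.26·6521664 = -666254.020, which is < -665628
1.67·768193 − 0.29·6521664 = -608400.250, which is > -613998
This sign pattern matches Z-10.

Z-10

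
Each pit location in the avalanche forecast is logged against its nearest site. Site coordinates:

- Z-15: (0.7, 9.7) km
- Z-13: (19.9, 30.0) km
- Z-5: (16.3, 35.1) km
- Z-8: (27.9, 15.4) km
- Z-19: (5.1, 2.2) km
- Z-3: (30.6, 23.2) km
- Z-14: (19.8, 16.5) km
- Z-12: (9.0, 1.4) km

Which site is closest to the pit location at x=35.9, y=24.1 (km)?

Squared distances to each site:
Z-15: 1446.400; Z-13: 290.810; Z-5: 505.160; Z-8: 139.690; Z-19: 1428.250; Z-3: 28.900; Z-14: 316.970; Z-12: 1238.900.
Minimum at Z-3.

Z-3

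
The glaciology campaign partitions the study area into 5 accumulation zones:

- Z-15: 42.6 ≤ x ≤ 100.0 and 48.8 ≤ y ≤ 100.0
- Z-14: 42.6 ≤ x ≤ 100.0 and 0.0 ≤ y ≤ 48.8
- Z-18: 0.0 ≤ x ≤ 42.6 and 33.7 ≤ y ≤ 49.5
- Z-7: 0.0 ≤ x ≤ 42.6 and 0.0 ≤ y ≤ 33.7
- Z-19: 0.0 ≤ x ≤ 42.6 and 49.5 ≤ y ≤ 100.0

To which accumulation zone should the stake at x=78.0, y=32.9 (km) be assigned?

Z-14

The point has x = 78.0 and y = 32.9.
Only Z-14 satisfies 42.6 ≤ x ≤ 100.0 and 0.0 ≤ y ≤ 48.8.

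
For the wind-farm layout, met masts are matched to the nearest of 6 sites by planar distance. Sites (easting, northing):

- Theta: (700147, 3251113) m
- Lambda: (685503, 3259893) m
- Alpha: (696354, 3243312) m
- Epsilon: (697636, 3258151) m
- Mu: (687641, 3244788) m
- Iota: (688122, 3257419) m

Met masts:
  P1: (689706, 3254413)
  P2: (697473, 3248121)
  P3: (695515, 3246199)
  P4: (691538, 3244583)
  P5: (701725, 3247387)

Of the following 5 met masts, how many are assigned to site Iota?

P1 → Iota
P2 → Theta
P3 → Alpha
P4 → Mu
P5 → Theta
1 of the 5 goes to Iota.

1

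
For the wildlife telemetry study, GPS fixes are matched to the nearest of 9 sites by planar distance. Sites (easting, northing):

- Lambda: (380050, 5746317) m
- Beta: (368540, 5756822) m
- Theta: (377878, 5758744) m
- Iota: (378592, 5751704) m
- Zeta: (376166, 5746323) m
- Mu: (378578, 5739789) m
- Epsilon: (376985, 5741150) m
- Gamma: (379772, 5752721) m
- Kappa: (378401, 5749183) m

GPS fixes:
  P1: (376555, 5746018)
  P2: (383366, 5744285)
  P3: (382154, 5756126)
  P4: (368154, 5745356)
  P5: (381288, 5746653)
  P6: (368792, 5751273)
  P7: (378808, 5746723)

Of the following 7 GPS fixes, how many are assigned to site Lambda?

3

P1 → Zeta
P2 → Lambda
P3 → Gamma
P4 → Zeta
P5 → Lambda
P6 → Beta
P7 → Lambda
3 of the 7 go to Lambda.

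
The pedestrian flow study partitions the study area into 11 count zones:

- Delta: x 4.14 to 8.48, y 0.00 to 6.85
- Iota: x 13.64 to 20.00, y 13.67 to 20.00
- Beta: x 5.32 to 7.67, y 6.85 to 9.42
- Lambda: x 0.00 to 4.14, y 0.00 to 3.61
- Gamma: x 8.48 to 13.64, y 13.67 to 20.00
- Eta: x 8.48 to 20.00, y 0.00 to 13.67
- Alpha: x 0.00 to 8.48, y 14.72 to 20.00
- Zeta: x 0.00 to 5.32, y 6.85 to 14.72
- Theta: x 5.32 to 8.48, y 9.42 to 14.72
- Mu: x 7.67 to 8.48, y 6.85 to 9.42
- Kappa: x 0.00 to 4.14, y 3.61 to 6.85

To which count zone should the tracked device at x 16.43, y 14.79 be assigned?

The point has x = 16.43 and y = 14.79.
Only Iota satisfies 13.64 ≤ x ≤ 20.00 and 13.67 ≤ y ≤ 20.00.

Iota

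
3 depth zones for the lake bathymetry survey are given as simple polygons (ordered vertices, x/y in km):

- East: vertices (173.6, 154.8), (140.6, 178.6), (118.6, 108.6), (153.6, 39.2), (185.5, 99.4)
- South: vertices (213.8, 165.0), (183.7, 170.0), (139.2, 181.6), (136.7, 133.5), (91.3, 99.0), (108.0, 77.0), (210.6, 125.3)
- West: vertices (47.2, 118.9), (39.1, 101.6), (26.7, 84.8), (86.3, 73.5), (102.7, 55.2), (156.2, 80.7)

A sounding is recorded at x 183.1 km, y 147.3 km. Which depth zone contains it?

South

Cast a ray rightward from (183.1, 147.3). For each polygon, the edges (by vertex number in listed order) whose endpoints lie on opposite sides of y = 147.3, where each meets that height, and whether that is right or left of the point:
East: 2–3 at x≈130.76 (left), 5–1 at x≈175.21 (left) → 0 crossings.
South: 3–4 at x≈137.42 (left), 7–1 at x≈212.37 (right) → 1 crossing.
West: no edge straddles that height → 0 crossings.
Only South has an odd count, so the point is inside South.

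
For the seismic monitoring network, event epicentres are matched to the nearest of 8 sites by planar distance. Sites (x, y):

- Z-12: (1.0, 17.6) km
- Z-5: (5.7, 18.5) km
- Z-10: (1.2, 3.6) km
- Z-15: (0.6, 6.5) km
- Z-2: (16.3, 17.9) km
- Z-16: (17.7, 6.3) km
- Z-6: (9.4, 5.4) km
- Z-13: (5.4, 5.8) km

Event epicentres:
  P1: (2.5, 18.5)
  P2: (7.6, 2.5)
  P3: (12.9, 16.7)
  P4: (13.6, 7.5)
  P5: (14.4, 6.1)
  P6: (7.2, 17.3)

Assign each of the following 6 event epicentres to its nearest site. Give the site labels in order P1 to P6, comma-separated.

Z-12, Z-6, Z-2, Z-16, Z-16, Z-5

P1 → Z-12 (d²=3.06)
P2 → Z-6 (d²=11.65)
P3 → Z-2 (d²=13.00)
P4 → Z-16 (d²=18.25)
P5 → Z-16 (d²=10.93)
P6 → Z-5 (d²=3.69)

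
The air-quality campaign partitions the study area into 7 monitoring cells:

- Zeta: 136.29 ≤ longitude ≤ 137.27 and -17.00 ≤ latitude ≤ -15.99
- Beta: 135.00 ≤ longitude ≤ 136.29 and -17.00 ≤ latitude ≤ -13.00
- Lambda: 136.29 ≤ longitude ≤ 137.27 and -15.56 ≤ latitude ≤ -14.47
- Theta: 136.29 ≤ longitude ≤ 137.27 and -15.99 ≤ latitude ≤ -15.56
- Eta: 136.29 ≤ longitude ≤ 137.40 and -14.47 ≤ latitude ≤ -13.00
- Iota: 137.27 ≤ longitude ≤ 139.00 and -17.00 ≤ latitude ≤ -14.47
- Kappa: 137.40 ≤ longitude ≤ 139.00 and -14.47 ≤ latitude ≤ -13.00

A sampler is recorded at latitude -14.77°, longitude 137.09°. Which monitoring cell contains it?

The point has longitude = 137.09 and latitude = -14.77.
Only Lambda satisfies 136.29 ≤ longitude ≤ 137.27 and -15.56 ≤ latitude ≤ -14.47.

Lambda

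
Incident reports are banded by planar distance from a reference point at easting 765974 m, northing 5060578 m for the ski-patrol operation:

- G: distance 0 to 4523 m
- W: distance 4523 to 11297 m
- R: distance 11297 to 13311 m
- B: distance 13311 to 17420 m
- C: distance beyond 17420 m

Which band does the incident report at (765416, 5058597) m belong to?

Distance = √((765416−765974)² + (5058597−5060578)²) = √(311364.000 + 3924361.000) = 2058.088 m.
0 ≤ 2058.088 < 4523 → G.

G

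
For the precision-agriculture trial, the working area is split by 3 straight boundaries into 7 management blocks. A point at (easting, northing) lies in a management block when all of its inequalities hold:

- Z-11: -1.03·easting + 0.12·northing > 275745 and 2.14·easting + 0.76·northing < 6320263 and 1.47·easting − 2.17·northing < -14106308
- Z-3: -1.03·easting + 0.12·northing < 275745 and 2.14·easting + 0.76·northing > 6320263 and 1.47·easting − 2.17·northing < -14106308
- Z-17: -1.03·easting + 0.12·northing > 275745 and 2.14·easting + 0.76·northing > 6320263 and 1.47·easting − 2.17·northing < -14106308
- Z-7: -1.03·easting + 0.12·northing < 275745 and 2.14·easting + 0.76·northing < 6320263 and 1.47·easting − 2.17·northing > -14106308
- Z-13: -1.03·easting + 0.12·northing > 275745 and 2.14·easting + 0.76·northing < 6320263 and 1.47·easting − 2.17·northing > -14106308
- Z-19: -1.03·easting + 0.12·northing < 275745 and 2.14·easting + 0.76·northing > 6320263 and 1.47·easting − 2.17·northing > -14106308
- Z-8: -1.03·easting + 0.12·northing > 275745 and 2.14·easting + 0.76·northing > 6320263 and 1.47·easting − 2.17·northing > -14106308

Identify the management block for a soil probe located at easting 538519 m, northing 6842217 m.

-1.03·538519 + 0.12·6842217 = 266391.470, which is < 275745
2.14·538519 + 0.76·6842217 = 6352515.580, which is > 6320263
1.47·538519 − 2.17·6842217 = -14055987.960, which is > -14106308
This sign pattern matches Z-19.

Z-19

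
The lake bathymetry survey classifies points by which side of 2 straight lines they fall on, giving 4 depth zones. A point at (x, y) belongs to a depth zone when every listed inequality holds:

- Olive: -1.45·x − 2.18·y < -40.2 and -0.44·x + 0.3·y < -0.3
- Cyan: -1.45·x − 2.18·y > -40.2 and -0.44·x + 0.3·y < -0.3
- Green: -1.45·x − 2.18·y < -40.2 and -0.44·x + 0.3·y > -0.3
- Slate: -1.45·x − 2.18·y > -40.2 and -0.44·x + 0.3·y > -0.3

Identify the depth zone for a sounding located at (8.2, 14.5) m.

Green

-1.45·8.2 − 2.18·14.5 = -43.500, which is < -40.2
-0.44·8.2 + 0.3·14.5 = 0.742, which is > -0.3
This sign pattern matches Green.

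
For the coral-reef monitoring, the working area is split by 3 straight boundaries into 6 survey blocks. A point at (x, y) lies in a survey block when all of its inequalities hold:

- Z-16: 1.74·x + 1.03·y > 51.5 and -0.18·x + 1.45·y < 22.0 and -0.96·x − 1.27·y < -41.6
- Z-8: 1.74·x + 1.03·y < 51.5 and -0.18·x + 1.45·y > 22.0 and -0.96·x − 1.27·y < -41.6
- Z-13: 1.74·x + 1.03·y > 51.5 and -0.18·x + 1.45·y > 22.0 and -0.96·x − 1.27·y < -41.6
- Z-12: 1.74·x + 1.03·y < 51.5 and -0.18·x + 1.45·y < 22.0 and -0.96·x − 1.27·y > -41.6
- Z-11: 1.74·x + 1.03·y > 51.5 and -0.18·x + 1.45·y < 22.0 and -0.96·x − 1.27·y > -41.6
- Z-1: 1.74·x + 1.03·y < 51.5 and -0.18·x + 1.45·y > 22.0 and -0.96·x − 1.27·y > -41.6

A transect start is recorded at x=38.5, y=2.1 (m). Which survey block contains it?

1.74·38.5 + 1.03·2.1 = 69.153, which is > 51.5
-0.18·38.5 + 1.45·2.1 = -3.885, which is < 22.0
-0.96·38.5 − 1.27·2.1 = -39.627, which is > -41.6
This sign pattern matches Z-11.

Z-11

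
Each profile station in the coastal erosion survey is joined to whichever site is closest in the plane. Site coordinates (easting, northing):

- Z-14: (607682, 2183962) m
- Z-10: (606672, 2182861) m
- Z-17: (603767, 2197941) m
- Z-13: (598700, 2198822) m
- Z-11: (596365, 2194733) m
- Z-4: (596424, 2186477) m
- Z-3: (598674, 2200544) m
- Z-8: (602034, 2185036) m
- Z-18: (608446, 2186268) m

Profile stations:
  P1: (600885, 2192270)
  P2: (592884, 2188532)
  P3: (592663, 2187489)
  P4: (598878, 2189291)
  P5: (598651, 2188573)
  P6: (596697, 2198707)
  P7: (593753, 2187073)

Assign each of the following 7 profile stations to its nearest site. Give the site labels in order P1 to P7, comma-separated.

P1 → Z-11 (d²=26496769.00)
P2 → Z-4 (d²=16754625.00)
P3 → Z-4 (d²=15169265.00)
P4 → Z-4 (d²=13940712.00)
P5 → Z-4 (d²=9352745.00)
P6 → Z-13 (d²=4025234.00)
P7 → Z-4 (d²=7489457.00)

Z-11, Z-4, Z-4, Z-4, Z-4, Z-13, Z-4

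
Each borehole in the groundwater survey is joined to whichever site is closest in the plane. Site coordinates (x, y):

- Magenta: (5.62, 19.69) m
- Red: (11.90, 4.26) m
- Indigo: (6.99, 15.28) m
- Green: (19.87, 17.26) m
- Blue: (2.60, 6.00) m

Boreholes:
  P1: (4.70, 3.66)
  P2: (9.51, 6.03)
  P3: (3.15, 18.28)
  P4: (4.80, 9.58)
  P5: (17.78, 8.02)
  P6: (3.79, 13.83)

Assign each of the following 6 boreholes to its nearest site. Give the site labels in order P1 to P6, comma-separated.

Blue, Red, Magenta, Blue, Red, Indigo

P1 → Blue (d²=9.89)
P2 → Red (d²=8.85)
P3 → Magenta (d²=8.09)
P4 → Blue (d²=17.66)
P5 → Red (d²=48.71)
P6 → Indigo (d²=12.34)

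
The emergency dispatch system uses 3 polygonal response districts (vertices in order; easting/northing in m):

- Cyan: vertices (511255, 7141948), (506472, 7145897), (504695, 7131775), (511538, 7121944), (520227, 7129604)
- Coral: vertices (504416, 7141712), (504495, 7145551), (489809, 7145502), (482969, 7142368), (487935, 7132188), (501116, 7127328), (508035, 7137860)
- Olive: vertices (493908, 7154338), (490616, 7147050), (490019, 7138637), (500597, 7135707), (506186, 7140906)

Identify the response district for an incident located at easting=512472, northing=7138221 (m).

Cast a ray rightward from (512472, 7138221). For each polygon, the edges (by vertex number in listed order) whose endpoints lie on opposite sides of northing = 7138221, where each meets that height, and whether that is right or left of the point:
Cyan: 2–3 at easting≈505506.1 (left), 5–1 at easting≈513963.9 (right) → 1 crossing.
Coral: 4–5 at easting≈484992.0 (left), 7–1 at easting≈507695.8 (left) → 0 crossings.
Olive: 3–4 at easting≈491520.9 (left), 4–5 at easting≈503299.6 (left) → 0 crossings.
Only Cyan has an odd count, so the point is inside Cyan.

Cyan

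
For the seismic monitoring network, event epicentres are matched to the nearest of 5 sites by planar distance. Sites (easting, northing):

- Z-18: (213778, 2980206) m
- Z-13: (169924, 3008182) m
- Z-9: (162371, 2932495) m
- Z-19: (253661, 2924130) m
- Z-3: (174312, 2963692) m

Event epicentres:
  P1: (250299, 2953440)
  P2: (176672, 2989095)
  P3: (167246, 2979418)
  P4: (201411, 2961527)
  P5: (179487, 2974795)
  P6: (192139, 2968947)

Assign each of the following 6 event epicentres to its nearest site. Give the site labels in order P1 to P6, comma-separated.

P1 → Z-19 (d²=870379144.00)
P2 → Z-13 (d²=409849073.00)
P3 → Z-3 (d²=297235432.00)
P4 → Z-18 (d²=501847730.00)
P5 → Z-3 (d²=150057234.00)
P6 → Z-3 (d²=345416954.00)

Z-19, Z-13, Z-3, Z-18, Z-3, Z-3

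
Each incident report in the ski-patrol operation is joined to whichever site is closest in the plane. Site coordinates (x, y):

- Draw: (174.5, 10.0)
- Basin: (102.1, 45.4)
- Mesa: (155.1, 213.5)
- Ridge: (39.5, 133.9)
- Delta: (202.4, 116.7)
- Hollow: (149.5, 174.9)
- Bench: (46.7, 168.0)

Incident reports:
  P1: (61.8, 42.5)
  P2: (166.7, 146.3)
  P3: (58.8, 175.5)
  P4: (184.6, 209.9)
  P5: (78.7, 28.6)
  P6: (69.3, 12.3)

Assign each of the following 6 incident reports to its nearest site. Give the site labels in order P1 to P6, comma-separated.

Basin, Hollow, Bench, Mesa, Basin, Basin

P1 → Basin (d²=1632.50)
P2 → Hollow (d²=1113.80)
P3 → Bench (d²=202.66)
P4 → Mesa (d²=883.21)
P5 → Basin (d²=829.80)
P6 → Basin (d²=2171.45)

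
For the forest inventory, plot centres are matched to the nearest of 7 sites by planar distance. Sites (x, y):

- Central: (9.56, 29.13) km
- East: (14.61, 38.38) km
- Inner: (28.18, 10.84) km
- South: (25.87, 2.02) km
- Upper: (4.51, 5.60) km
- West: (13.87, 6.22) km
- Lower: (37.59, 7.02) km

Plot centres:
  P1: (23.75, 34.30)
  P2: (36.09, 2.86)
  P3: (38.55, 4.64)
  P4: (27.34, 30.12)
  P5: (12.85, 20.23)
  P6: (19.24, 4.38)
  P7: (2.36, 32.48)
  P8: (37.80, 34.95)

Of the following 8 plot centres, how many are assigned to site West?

1

P1 → East
P2 → Lower
P3 → Lower
P4 → East
P5 → Central
P6 → West
P7 → Central
P8 → East
1 of the 8 goes to West.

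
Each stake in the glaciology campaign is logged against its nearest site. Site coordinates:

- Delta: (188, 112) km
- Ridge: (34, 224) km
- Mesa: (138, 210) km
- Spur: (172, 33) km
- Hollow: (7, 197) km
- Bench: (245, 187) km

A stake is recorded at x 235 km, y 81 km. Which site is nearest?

Squared distances to each site:
Delta: 3170.000; Ridge: 60850.000; Mesa: 26050.000; Spur: 6273.000; Hollow: 65440.000; Bench: 11336.000.
Minimum at Delta.

Delta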